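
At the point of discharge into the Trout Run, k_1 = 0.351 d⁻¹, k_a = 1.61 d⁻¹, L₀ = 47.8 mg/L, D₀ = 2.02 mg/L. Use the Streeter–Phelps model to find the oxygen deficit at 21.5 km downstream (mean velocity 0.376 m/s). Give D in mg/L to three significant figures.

D ≈ 6.67 mg/L

Travel time t = x/v = 21.5 km / (0.376 m/s) = 21500 m / 0.376 m/s = 57180 s = 0.6618 d.
k_1 L₀/(k_a−k_1) = 0.351×47.8/(1.61−0.351) = 16.78/1.259 = 13.33 mg/L.
e^(−k_1 t) = e^(−0.351×0.6618) = 0.7927; e^(−k_a t) = e^(−1.61×0.6618) = 0.3445.
D = 13.33 × (0.7927 − 0.3445) + 2.02 × 0.3445 = 5.972 + 0.6960 = 6.668 mg/L.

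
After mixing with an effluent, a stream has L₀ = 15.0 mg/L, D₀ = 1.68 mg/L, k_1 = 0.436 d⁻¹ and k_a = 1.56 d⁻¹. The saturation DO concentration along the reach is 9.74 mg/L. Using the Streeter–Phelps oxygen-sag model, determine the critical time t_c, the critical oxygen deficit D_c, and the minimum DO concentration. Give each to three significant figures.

t_c ≈ 0.831 d; D_c ≈ 2.92 mg/L; min DO ≈ 6.82 mg/L

t_c = [1/(k_a−k_1)] ln[(k_a/k_1)(1 − D₀(k_a−k_1)/(k_1 L₀))]
= [1/(1.56−0.436)] ln[(1.56/0.436)(1 − 1.68×1.124/(0.436×15.0))]
= (1/1.124) ln[3.578 × 0.7113] = 0.8897 × ln(2.545) = 0.8897 × 0.9341 = 0.8310 d.
D_c = (k_1/k_a) L₀ e^(−k_1 t_c) = (0.436/1.56) × 15.0 × e^(−0.436×0.8310) = 0.2795 × 15.0 × 0.6960 = 2.918 mg/L.
Minimum DO = C_s − D_c = 9.74 − 2.918 = 6.822 mg/L.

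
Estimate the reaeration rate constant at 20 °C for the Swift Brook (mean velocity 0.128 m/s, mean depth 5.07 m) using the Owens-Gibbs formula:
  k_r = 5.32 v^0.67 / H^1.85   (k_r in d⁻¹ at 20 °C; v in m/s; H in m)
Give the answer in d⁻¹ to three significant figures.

k_r ≈ 0.0666 d⁻¹

k_r = 5.32 × 0.128^0.67 / 5.07^1.85 = 5.32 × 0.2522 / 20.15 = 0.06660 d⁻¹.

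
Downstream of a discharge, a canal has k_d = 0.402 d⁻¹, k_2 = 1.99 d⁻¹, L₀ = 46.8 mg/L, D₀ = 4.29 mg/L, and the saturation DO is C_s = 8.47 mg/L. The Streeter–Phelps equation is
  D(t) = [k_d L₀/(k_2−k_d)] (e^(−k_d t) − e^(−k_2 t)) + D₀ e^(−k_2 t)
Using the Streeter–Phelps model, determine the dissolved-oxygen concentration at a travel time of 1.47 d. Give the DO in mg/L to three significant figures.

k_d L₀/(k_2−k_d) = 0.402×46.8/(1.99−0.402) = 18.81/1.588 = 11.85 mg/L.
e^(−k_d t) = e^(−0.402×1.470) = 0.5538; e^(−k_2 t) = e^(−1.99×1.470) = 0.05365.
D = 11.85 × (0.5538 − 0.05365) + 4.29 × 0.05365 = 5.926 + 0.2302 = 6.156 mg/L.
DO = C_s − D = 8.47 − 6.156 = 2.314 mg/L.

DO ≈ 2.31 mg/L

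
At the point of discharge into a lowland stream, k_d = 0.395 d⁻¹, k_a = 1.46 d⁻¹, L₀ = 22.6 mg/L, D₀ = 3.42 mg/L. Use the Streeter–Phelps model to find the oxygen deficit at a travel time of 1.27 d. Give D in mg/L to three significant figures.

k_d L₀/(k_a−k_d) = 0.395×22.6/(1.46−0.395) = 8.927/1.065 = 8.382 mg/L.
e^(−k_d t) = e^(−0.395×1.270) = 0.6055; e^(−k_a t) = e^(−1.46×1.270) = 0.1566.
D = 8.382 × (0.6055 − 0.1566) + 3.42 × 0.1566 = 3.763 + 0.5355 = 4.299 mg/L.

D ≈ 4.30 mg/L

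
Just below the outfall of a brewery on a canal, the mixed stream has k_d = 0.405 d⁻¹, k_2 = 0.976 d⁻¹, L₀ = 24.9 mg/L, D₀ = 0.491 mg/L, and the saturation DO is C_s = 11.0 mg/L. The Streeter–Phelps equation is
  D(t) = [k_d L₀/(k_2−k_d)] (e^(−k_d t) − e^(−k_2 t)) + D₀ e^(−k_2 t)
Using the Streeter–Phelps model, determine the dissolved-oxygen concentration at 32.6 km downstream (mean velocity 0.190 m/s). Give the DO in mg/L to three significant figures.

Travel time t = x/v = 32.6 km / (0.190 m/s) = 32600 m / 0.190 m/s = 171600 s = 1.986 d.
k_d L₀/(k_2−k_d) = 0.405×24.9/(0.976−0.405) = 10.08/0.5710 = 17.66 mg/L.
e^(−k_d t) = e^(−0.405×1.986) = 0.4474; e^(−k_2 t) = e^(−0.976×1.986) = 0.1440.
D = 17.66 × (0.4474 − 0.1440) + 0.491 × 0.1440 = 5.359 + 0.07069 = 5.430 mg/L.
DO = C_s − D = 11.0 − 5.430 = 5.570 mg/L.

DO ≈ 5.57 mg/L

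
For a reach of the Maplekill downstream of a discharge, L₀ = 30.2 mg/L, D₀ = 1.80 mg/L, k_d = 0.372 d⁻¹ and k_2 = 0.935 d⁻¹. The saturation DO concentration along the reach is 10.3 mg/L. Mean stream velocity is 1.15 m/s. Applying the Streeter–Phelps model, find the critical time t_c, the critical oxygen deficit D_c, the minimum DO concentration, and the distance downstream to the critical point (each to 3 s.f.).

t_c ≈ 1.47 d; D_c ≈ 6.96 mg/L; min DO ≈ 3.34 mg/L; x_c ≈ 146 km

t_c = [1/(k_2−k_d)] ln[(k_2/k_d)(1 − D₀(k_2−k_d)/(k_d L₀))]
= [1/(0.935−0.372)] ln[(0.935/0.372)(1 − 1.80×0.5630/(0.372×30.2))]
= (1/0.5630) ln[2.513 × 0.9098] = 1.776 × ln(2.287) = 1.776 × 0.8271 = 1.469 d.
L(t_c) = L₀ e^(−k_d t_c) = 30.2 × 0.5790 = 17.48 mg/L, and at the critical point k_2 D_c = k_d L, so D_c = (0.372/0.935) × 17.48 = 6.956 mg/L.
Minimum DO = C_s − D_c = 10.3 − 6.956 = 3.344 mg/L.
x_c = v t_c = 1.15 m/s × 1.469 d × 86400 s/d = 146000 m ≈ 146 km.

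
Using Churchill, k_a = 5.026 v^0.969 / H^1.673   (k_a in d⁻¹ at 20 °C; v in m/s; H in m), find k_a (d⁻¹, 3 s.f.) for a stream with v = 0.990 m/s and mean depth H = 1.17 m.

k_a = 5.026 × 0.990^0.969 / 1.17^1.673 = 5.026 × 0.9903 / 1.300 = 3.828 d⁻¹.

k_a ≈ 3.83 d⁻¹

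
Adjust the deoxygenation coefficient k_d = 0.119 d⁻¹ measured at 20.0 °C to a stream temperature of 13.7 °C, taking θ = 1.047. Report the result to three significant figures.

k_d ≈ 0.0891 d⁻¹

k_d(T₂) = k_d(T₁) · θ^(T₂−T₁) = 0.119 × 1.047^(13.7−20.0)
= 0.119 × 1.047^-6.30 = 0.119 × 0.7487 = 0.08910 d⁻¹.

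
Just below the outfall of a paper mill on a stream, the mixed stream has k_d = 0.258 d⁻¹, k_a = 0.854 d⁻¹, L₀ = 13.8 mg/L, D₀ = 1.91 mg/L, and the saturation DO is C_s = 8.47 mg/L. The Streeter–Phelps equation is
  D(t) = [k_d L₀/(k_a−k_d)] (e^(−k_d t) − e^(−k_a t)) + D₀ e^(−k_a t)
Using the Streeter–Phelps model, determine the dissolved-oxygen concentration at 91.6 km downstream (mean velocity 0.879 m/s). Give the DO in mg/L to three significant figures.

DO ≈ 5.54 mg/L

Travel time t = x/v = 91.6 km / (0.879 m/s) = 91600 m / 0.879 m/s = 104200 s = 1.206 d.
k_d L₀/(k_a−k_d) = 0.258×13.8/(0.854−0.258) = 3.560/0.5960 = 5.974 mg/L.
e^(−k_d t) = e^(−0.258×1.206) = 0.7326; e^(−k_a t) = e^(−0.854×1.206) = 0.3570.
D = 5.974 × (0.7326 − 0.3570) + 1.91 × 0.3570 = 2.244 + 0.6819 = 2.926 mg/L.
DO = C_s − D = 8.47 − 2.926 = 5.544 mg/L.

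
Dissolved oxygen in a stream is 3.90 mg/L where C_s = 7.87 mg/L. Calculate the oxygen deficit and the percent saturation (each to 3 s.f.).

D = C_s − C = 7.87 − 3.90 = 3.97 mg/L.
% saturation = 3.90/7.87 × 100 = 49.6 %.

D ≈ 3.97 mg/L; 49.6 % saturation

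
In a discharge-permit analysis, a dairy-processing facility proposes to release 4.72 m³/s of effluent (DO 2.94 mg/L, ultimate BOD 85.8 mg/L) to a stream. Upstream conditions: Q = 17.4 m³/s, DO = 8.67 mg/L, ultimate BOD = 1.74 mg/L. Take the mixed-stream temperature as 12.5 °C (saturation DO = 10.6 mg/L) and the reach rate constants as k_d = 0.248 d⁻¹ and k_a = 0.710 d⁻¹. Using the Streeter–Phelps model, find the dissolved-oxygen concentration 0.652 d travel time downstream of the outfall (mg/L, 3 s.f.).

DO ≈ 6.28 mg/L

Mixed DO = (17.4×8.67 + 4.72×2.94)/(17.4+4.72) = 164.7/22.12 = 7.447 mg/L.
Mixed L₀ = (17.4×1.74 + 4.72×85.8)/(22.12) = 435.3/22.12 = 19.68 mg/L.
Initial deficit D₀ = C_s − DO₀ = 10.6 − 7.447 = 3.153 mg/L.
D(0.652) = [0.248×19.68/(0.710−0.248)](e^(−0.248×0.652) − e^(−0.710×0.652)) + 3.153 e^(−0.710×0.652)
= 10.56 × (0.8507 − 0.6294) + 3.153 × 0.6294 = 4.321 mg/L.
DO = 10.6 − 4.321 = 6.279 mg/L.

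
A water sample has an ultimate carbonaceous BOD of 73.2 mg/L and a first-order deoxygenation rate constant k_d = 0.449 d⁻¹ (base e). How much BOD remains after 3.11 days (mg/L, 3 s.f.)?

L ≈ 18.1 mg/L

L_t = L₀ e^(−k_d t) = 73.2 × e^(−0.449×3.11) = 73.2 × 0.2475 = 18.12 mg/L.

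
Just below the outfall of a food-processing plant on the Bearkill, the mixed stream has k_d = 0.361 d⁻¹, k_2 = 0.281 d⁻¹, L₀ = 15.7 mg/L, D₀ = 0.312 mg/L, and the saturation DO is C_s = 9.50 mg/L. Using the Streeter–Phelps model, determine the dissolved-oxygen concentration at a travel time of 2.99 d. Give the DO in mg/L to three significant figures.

DO ≈ 2.86 mg/L

k_d L₀/(k_2−k_d) = 0.361×15.7/(0.281−0.361) = 5.668/-0.08000 = -70.85 mg/L.
e^(−k_d t) = e^(−0.361×2.990) = 0.3398; e^(−k_2 t) = e^(−0.281×2.990) = 0.4316.
D = -70.85 × (0.3398 − 0.4316) + 0.312 × 0.4316 = 6.506 + 0.1347 = 6.640 mg/L.
DO = C_s − D = 9.50 − 6.640 = 2.860 mg/L.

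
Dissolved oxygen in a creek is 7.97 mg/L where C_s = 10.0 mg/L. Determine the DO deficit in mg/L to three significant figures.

D ≈ 2.03 mg/L

D = C_s − C = 10.0 − 7.97 = 2.03 mg/L.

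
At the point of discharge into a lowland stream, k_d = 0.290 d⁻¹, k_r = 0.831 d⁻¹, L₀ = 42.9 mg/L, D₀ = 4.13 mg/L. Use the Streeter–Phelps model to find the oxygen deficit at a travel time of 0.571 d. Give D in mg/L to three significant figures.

k_d L₀/(k_r−k_d) = 0.290×42.9/(0.831−0.290) = 12.44/0.5410 = 23.00 mg/L.
e^(−k_d t) = e^(−0.290×0.5710) = 0.8474; e^(−k_r t) = e^(−0.831×0.5710) = 0.6222.
D = 23.00 × (0.8474 − 0.6222) + 4.13 × 0.6222 = 5.179 + 2.570 = 7.748 mg/L.

D ≈ 7.75 mg/L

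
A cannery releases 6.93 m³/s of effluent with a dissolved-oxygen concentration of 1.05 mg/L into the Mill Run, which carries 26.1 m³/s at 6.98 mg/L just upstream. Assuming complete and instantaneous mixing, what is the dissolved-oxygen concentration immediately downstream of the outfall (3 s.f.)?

Flow-weighted mixing: C = (Q_r C_r + Q_w C_w)/(Q_r + Q_w)
= (26.1×6.98 + 6.93×1.05)/(26.1 + 6.93) = 189.5/33.03 = 5.736 mg/L.

5.74 mg/L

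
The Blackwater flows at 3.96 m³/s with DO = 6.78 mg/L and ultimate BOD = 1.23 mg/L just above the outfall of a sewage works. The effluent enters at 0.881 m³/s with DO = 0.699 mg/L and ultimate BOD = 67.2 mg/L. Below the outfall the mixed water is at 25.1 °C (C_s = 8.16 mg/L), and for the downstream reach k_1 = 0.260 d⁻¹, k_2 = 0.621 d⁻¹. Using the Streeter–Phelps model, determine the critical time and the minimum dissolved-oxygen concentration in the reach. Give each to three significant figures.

Mixed DO = (3.96×6.78 + 0.881×0.699)/(3.96+0.881) = 27.46/4.841 = 5.673 mg/L.
Mixed L₀ = (3.96×1.23 + 0.881×67.2)/(4.841) = 64.07/4.841 = 13.24 mg/L.
Initial deficit D₀ = C_s − DO₀ = 8.16 − 5.673 = 2.487 mg/L.
t_c = (1/0.3610) ln[(0.621/0.260)(1 − 2.487×0.3610/(0.260×13.24))] = 2.770 × ln(1.765) = 1.574 d.
D_c = (0.260/0.621) × 13.24 × e^(−0.260×1.574) = 0.4187 × 13.24 × 0.6641 = 3.680 mg/L.
Minimum DO = 8.16 − 3.680 = 4.480 mg/L.

t_c ≈ 1.57 d; minimum DO ≈ 4.48 mg/L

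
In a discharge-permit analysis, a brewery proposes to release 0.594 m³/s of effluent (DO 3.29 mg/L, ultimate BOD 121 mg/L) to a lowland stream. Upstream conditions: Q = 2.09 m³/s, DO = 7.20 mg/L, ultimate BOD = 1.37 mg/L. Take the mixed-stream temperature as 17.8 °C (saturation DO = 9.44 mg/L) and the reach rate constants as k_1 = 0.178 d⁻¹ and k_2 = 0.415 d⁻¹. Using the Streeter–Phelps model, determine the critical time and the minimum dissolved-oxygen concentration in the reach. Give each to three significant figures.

t_c ≈ 2.89 d; minimum DO ≈ 2.30 mg/L

Mixed DO = (2.09×7.20 + 0.594×3.29)/(2.09+0.594) = 17.00/2.684 = 6.335 mg/L.
Mixed L₀ = (2.09×1.37 + 0.594×121)/(2.684) = 74.74/2.684 = 27.85 mg/L.
Initial deficit D₀ = C_s − DO₀ = 9.44 − 6.335 = 3.105 mg/L.
t_c = (1/0.2370) ln[(0.415/0.178)(1 − 3.105×0.2370/(0.178×27.85))] = 4.219 × ln(1.985) = 2.893 d.
D_c = (0.178/0.415) × 27.85 × e^(−0.178×2.893) = 0.4289 × 27.85 × 0.5975 = 7.136 mg/L.
Minimum DO = 9.44 − 7.136 = 2.304 mg/L.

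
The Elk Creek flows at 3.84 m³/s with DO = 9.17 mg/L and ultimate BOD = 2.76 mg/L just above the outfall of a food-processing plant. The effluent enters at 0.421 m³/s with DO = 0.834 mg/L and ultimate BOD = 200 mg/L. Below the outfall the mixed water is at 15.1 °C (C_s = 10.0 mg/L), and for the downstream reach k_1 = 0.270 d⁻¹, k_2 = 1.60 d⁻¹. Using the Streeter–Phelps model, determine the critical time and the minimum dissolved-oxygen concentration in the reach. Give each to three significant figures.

t_c ≈ 0.995 d; minimum DO ≈ 7.13 mg/L

Mixed DO = (3.84×9.17 + 0.421×0.834)/(3.84+0.421) = 35.56/4.261 = 8.346 mg/L.
Mixed L₀ = (3.84×2.76 + 0.421×200)/(4.261) = 94.80/4.261 = 22.25 mg/L.
Initial deficit D₀ = C_s − DO₀ = 10.0 − 8.346 = 1.654 mg/L.
t_c = (1/1.330) ln[(1.60/0.270)(1 − 1.654×1.330/(0.270×22.25))] = 0.7519 × ln(3.756) = 0.9951 d.
D_c = (0.270/1.60) × 22.25 × e^(−0.270×0.9951) = 0.1688 × 22.25 × 0.7644 = 2.870 mg/L.
Minimum DO = 10.0 − 2.870 = 7.130 mg/L.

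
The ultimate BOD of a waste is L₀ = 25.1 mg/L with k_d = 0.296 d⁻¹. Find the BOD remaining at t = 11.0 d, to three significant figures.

L_t = L₀ e^(−k_d t) = 25.1 × e^(−0.296×11.0) = 25.1 × 0.03854 = 0.9674 mg/L.

L ≈ 0.967 mg/L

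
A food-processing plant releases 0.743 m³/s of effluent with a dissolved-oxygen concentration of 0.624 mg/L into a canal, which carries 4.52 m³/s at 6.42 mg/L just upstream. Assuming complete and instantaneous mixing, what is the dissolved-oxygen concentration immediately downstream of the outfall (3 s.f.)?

Flow-weighted mixing: C = (Q_r C_r + Q_w C_w)/(Q_r + Q_w)
= (4.52×6.42 + 0.743×0.624)/(4.52 + 0.743) = 29.48/5.263 = 5.602 mg/L.

5.60 mg/L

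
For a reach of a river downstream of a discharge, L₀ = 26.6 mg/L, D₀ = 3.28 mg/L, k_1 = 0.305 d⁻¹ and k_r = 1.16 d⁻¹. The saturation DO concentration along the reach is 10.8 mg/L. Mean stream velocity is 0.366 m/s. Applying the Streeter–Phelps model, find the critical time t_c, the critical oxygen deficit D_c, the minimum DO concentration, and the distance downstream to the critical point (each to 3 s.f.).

With k_r/k_1 = 3.803 and 1 − D₀(k_r−k_1)/(k_1 L₀) = 0.6543,
t_c = ln(3.803 × 0.6543) / (1.16 − 0.305) = ln(2.489) / 0.8550 = 0.9117/0.8550 = 1.066 d.
L(t_c) = L₀ e^(−k_1 t_c) = 26.6 × 0.7224 = 19.21 mg/L, and at the critical point k_r D_c = k_1 L, so D_c = (0.305/1.16) × 19.21 = 5.052 mg/L.
Minimum DO = C_s − D_c = 10.8 − 5.052 = 5.748 mg/L.
x_c = v t_c = 0.366 m/s × 1.066 d × 86400 s/d = 33720 m ≈ 33.7 km.

t_c ≈ 1.07 d; D_c ≈ 5.05 mg/L; min DO ≈ 5.75 mg/L; x_c ≈ 33.7 km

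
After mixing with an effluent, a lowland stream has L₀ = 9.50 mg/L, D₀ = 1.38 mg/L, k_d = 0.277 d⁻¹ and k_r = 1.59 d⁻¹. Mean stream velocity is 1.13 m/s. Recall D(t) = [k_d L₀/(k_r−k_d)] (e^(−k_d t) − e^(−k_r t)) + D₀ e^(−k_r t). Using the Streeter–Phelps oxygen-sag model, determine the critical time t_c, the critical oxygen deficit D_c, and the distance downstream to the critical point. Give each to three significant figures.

t_c ≈ 0.442 d; D_c ≈ 1.46 mg/L; x_c ≈ 43.2 km

t_c = [1/(k_r−k_d)] ln[(k_r/k_d)(1 − D₀(k_r−k_d)/(k_d L₀))]
= [1/(1.59−0.277)] ln[(1.59/0.277)(1 − 1.38×1.313/(0.277×9.50))]
= (1/1.313) ln[5.740 × 0.3114] = 0.7616 × ln(1.788) = 0.7616 × 0.5809 = 0.4424 d.
D_c = (k_d/k_r) L₀ e^(−k_d t_c) = (0.277/1.59) × 9.50 × e^(−0.277×0.4424) = 0.1742 × 9.50 × 0.8847 = 1.464 mg/L.
x_c = v t_c = 1.13 m/s × 0.4424 d × 86400 s/d = 43200 m ≈ 43.2 km.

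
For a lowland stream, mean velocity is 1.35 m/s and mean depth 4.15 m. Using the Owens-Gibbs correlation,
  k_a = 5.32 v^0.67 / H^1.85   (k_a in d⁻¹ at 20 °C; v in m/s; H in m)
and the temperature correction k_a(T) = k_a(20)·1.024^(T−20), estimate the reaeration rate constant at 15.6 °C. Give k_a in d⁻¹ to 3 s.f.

k_a ≈ 0.421 d⁻¹

k_a(20) = 5.32 × 1.35^0.67 / 4.15^1.85 = 5.32 × 1.223 / 13.91 = 0.4676 d⁻¹.
k_a(15.6) = 0.4676 × 1.024^(15.6−20) = 0.4676 × 0.9009 = 0.4212 d⁻¹.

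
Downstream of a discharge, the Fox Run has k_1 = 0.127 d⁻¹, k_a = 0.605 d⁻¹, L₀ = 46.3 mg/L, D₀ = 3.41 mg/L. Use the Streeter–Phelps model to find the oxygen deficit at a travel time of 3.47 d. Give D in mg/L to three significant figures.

k_1 L₀/(k_a−k_1) = 0.127×46.3/(0.605−0.127) = 5.880/0.4780 = 12.30 mg/L.
e^(−k_1 t) = e^(−0.127×3.470) = 0.6436; e^(−k_a t) = e^(−0.605×3.470) = 0.1225.
D = 12.30 × (0.6436 − 0.1225) + 3.41 × 0.1225 = 6.410 + 0.4178 = 6.828 mg/L.

D ≈ 6.83 mg/L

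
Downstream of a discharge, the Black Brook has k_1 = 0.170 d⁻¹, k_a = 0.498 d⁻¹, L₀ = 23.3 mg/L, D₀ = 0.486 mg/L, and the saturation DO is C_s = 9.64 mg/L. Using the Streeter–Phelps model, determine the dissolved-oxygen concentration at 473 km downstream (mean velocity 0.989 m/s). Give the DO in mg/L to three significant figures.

Travel time t = x/v = 473 km / (0.989 m/s) = 473000 m / 0.989 m/s = 478300 s = 5.535 d.
k_1 L₀/(k_a−k_1) = 0.170×23.3/(0.498−0.170) = 3.961/0.3280 = 12.08 mg/L.
e^(−k_1 t) = e^(−0.170×5.535) = 0.3902; e^(−k_a t) = e^(−0.498×5.535) = 0.06350.
D = 12.08 × (0.3902 − 0.06350) + 0.486 × 0.06350 = 3.946 + 0.03086 = 3.976 mg/L.
DO = C_s − D = 9.64 − 3.976 = 5.664 mg/L.

DO ≈ 5.66 mg/L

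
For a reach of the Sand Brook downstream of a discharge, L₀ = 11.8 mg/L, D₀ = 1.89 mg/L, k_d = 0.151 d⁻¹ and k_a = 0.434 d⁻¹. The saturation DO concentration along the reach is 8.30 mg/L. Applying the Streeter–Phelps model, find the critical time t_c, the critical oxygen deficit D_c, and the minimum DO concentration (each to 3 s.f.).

At the critical point dD/dt = 0, so k_d L₀ e^(−k_d t) = k_a D. Substituting D(t) from the Streeter–Phelps equation and solving for t gives
t_c = ln[(k_a/k_d)(1 − D₀(k_a−k_d)/(k_d L₀))] / (k_a−k_d).
Here k_a−k_d = 0.2830 d⁻¹ and 1 − D₀(k_a−k_d)/(k_d L₀) = 1 − 1.89×0.2830/(0.151×11.8) = 0.6998, so
t_c = ln(2.874 × 0.6998) / 0.2830 = 0.6988 / 0.2830 = 2.469 d.
L(t_c) = L₀ e^(−k_d t_c) = 11.8 × 0.6888 = 8.127 mg/L, and at the critical point k_a D_c = k_d L, so D_c = (0.151/0.434) × 8.127 = 2.828 mg/L.
Minimum DO = C_s − D_c = 8.30 − 2.828 = 5.472 mg/L.

t_c ≈ 2.47 d; D_c ≈ 2.83 mg/L; min DO ≈ 5.47 mg/L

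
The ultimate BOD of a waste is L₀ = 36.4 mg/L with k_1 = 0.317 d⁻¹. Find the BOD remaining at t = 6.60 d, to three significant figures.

L ≈ 4.49 mg/L

L_t = L₀ e^(−k_1 t) = 36.4 × e^(−0.317×6.60) = 36.4 × 0.1234 = 4.492 mg/L.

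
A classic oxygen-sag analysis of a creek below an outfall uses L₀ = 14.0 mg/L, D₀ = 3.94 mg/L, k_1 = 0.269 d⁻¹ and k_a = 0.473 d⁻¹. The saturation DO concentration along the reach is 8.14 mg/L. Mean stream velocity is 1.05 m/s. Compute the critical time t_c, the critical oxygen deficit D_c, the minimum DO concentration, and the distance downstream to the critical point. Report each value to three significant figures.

t_c ≈ 1.59 d; D_c ≈ 5.19 mg/L; min DO ≈ 2.95 mg/L; x_c ≈ 144 km

At the critical point dD/dt = 0, so k_1 L₀ e^(−k_1 t) = k_a D. Substituting D(t) from the Streeter–Phelps equation and solving for t gives
t_c = ln[(k_a/k_1)(1 − D₀(k_a−k_1)/(k_1 L₀))] / (k_a−k_1).
Here k_a−k_1 = 0.2040 d⁻¹ and 1 − D₀(k_a−k_1)/(k_1 L₀) = 1 − 3.94×0.2040/(0.269×14.0) = 0.7866, so
t_c = ln(1.758 × 0.7866) / 0.2040 = 0.3243 / 0.2040 = 1.590 d.
L(t_c) = L₀ e^(−k_1 t_c) = 14.0 × 0.6520 = 9.129 mg/L, and at the critical point k_a D_c = k_1 L, so D_c = (0.269/0.473) × 9.129 = 5.191 mg/L.
Minimum DO = C_s − D_c = 8.14 − 5.191 = 2.949 mg/L.
x_c = v t_c = 1.05 m/s × 1.590 d × 86400 s/d = 144200 m ≈ 144 km.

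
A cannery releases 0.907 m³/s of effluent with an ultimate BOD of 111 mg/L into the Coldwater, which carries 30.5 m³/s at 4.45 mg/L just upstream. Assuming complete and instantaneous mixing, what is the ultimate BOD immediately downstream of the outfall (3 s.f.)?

Flow-weighted mixing: C = (Q_r C_r + Q_w C_w)/(Q_r + Q_w)
= (30.5×4.45 + 0.907×111)/(30.5 + 0.907) = 236.4/31.41 = 7.527 mg/L.

7.53 mg/L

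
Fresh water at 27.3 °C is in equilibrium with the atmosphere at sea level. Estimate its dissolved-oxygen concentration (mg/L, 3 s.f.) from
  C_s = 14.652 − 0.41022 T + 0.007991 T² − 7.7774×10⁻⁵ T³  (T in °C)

C_s ≈ 7.83 mg/L

C_s = 14.652 − 0.41022×27.3 + 0.007991×27.3² − 7.7774×10⁻⁵×27.3³ = 7.826 mg/L.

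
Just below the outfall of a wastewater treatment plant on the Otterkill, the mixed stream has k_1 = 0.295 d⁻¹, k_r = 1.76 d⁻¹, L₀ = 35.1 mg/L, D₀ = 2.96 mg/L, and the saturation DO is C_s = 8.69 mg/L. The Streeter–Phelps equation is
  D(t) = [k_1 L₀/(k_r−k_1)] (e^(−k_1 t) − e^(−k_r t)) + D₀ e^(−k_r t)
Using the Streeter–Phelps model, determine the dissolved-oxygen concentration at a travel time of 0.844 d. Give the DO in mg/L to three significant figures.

k_1 L₀/(k_r−k_1) = 0.295×35.1/(1.76−0.295) = 10.35/1.465 = 7.068 mg/L.
e^(−k_1 t) = e^(−0.295×0.8440) = 0.7796; e^(−k_r t) = e^(−1.76×0.8440) = 0.2264.
D = 7.068 × (0.7796 − 0.2264) + 2.96 × 0.2264 = 3.910 + 0.6702 = 4.580 mg/L.
DO = C_s − D = 8.69 − 4.580 = 4.110 mg/L.

DO ≈ 4.11 mg/L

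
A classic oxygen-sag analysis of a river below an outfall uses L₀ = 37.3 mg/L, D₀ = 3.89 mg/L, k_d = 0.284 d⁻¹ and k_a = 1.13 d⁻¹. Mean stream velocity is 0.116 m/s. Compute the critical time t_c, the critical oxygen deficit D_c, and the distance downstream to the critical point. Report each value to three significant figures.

t_c ≈ 1.19 d; D_c ≈ 6.68 mg/L; x_c ≈ 12.0 km

t_c = [1/(k_a−k_d)] ln[(k_a/k_d)(1 − D₀(k_a−k_d)/(k_d L₀))]
= [1/(1.13−0.284)] ln[(1.13/0.284)(1 − 3.89×0.8460/(0.284×37.3))]
= (1/0.8460) ln[3.979 × 0.6893] = 1.182 × ln(2.743) = 1.182 × 1.009 = 1.193 d.
L(t_c) = L₀ e^(−k_d t_c) = 37.3 × 0.7127 = 26.58 mg/L, and at the critical point k_a D_c = k_d L, so D_c = (0.284/1.13) × 26.58 = 6.681 mg/L.
x_c = v t_c = 0.116 m/s × 1.193 d × 86400 s/d = 11950 m ≈ 12.0 km.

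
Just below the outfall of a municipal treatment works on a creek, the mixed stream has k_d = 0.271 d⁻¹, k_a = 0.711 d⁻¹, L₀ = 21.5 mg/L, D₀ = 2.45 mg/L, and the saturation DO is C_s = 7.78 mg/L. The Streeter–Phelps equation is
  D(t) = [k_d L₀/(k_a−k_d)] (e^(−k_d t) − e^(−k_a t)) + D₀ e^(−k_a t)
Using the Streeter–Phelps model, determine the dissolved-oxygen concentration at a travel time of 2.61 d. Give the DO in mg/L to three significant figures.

DO ≈ 2.94 mg/L

k_d L₀/(k_a−k_d) = 0.271×21.5/(0.711−0.271) = 5.827/0.4400 = 13.24 mg/L.
e^(−k_d t) = e^(−0.271×2.610) = 0.4930; e^(−k_a t) = e^(−0.711×2.610) = 0.1563.
D = 13.24 × (0.4930 − 0.1563) + 2.45 × 0.1563 = 4.458 + 0.3830 = 4.841 mg/L.
DO = C_s − D = 7.78 − 4.841 = 2.939 mg/L.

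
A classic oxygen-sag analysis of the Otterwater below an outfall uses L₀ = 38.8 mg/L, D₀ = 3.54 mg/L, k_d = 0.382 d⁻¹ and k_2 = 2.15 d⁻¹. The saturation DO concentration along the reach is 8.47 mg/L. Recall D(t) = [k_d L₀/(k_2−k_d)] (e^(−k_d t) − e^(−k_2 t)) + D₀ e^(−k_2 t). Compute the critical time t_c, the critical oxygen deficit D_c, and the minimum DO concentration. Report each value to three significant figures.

With k_2/k_d = 5.628 and 1 − D₀(k_2−k_d)/(k_d L₀) = 0.5777,
t_c = ln(5.628 × 0.5777) / (2.15 − 0.382) = ln(3.252) / 1.768 = 1.179/1.768 = 0.6669 d.
L(t_c) = L₀ e^(−k_d t_c) = 38.8 × 0.7751 = 30.07 mg/L, and at the critical point k_2 D_c = k_d L, so D_c = (0.382/2.15) × 30.07 = 5.343 mg/L.
Minimum DO = C_s − D_c = 8.47 − 5.343 = 3.127 mg/L.

t_c ≈ 0.667 d; D_c ≈ 5.34 mg/L; min DO ≈ 3.13 mg/L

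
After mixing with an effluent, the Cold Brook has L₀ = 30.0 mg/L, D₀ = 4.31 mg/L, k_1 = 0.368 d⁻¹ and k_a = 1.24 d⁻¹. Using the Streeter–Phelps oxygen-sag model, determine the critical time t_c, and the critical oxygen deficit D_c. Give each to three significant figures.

t_c ≈ 0.916 d; D_c ≈ 6.36 mg/L

t_c = [1/(k_a−k_1)] ln[(k_a/k_1)(1 − D₀(k_a−k_1)/(k_1 L₀))]
= [1/(1.24−0.368)] ln[(1.24/0.368)(1 − 4.31×0.8720/(0.368×30.0))]
= (1/0.8720) ln[3.370 × 0.6596] = 1.147 × ln(2.222) = 1.147 × 0.7986 = 0.9158 d.
L(t_c) = L₀ e^(−k_1 t_c) = 30.0 × 0.7139 = 21.42 mg/L, and at the critical point k_a D_c = k_1 L, so D_c = (0.368/1.24) × 21.42 = 6.356 mg/L.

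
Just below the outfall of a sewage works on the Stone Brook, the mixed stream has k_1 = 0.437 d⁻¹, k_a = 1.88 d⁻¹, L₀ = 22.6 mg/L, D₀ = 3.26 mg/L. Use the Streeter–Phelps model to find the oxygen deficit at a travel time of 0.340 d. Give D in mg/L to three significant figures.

D ≈ 4.01 mg/L

k_1 L₀/(k_a−k_1) = 0.437×22.6/(1.88−0.437) = 9.876/1.443 = 6.844 mg/L.
e^(−k_1 t) = e^(−0.437×0.3400) = 0.8619; e^(−k_a t) = e^(−1.88×0.3400) = 0.5277.
D = 6.844 × (0.8619 − 0.5277) + 3.26 × 0.5277 = 2.287 + 1.720 = 4.008 mg/L.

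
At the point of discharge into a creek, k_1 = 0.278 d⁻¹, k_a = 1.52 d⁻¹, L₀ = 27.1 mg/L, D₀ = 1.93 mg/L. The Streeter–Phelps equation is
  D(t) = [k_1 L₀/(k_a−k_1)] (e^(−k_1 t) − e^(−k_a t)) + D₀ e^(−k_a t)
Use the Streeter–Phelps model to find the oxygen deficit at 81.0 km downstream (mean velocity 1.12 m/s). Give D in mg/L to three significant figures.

Travel time t = x/v = 81.0 km / (1.12 m/s) = 81000 m / 1.12 m/s = 72320 s = 0.8371 d.
k_1 L₀/(k_a−k_1) = 0.278×27.1/(1.52−0.278) = 7.534/1.242 = 6.066 mg/L.
e^(−k_1 t) = e^(−0.278×0.8371) = 0.7924; e^(−k_a t) = e^(−1.52×0.8371) = 0.2802.
D = 6.066 × (0.7924 − 0.2802) + 1.93 × 0.2802 = 3.107 + 0.5407 = 3.648 mg/L.

D ≈ 3.65 mg/L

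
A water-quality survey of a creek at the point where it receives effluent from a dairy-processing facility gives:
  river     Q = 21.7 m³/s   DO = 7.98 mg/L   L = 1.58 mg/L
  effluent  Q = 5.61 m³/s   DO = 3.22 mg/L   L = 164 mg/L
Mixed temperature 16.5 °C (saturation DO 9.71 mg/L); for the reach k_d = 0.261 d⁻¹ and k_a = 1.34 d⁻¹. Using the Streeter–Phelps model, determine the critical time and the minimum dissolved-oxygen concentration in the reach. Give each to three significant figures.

t_c ≈ 1.16 d; minimum DO ≈ 4.68 mg/L

Mixed DO = (21.7×7.98 + 5.61×3.22)/(21.7+5.61) = 191.2/27.31 = 7.002 mg/L.
Mixed L₀ = (21.7×1.58 + 5.61×164)/(27.31) = 954.3/27.31 = 34.94 mg/L.
Initial deficit D₀ = C_s − DO₀ = 9.71 − 7.002 = 2.708 mg/L.
t_c = (1/1.079) ln[(1.34/0.261)(1 − 2.708×1.079/(0.261×34.94))] = 0.9268 × ln(3.489) = 1.158 d.
D_c = (0.261/1.34) × 34.94 × e^(−0.261×1.158) = 0.1948 × 34.94 × 0.7391 = 5.031 mg/L.
Minimum DO = 9.71 − 5.031 = 4.679 mg/L.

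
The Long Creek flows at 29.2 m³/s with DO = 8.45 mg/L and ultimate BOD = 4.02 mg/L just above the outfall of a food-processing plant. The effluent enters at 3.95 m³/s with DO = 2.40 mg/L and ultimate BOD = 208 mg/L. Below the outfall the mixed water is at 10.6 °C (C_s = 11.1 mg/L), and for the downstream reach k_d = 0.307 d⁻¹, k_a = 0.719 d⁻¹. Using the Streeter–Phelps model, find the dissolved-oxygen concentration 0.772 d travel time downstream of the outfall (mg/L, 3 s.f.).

DO ≈ 4.63 mg/L

Mixed DO = (29.2×8.45 + 3.95×2.40)/(29.2+3.95) = 256.2/33.15 = 7.729 mg/L.
Mixed L₀ = (29.2×4.02 + 3.95×208)/(33.15) = 939.0/33.15 = 28.33 mg/L.
Initial deficit D₀ = C_s − DO₀ = 11.1 − 7.729 = 3.371 mg/L.
D(0.772) = [0.307×28.33/(0.719−0.307)](e^(−0.307×0.772) − e^(−0.719×0.772)) + 3.371 e^(−0.719×0.772)
= 21.11 × (0.7890 − 0.5740) + 3.371 × 0.5740 = 6.472 mg/L.
DO = 11.1 − 6.472 = 4.628 mg/L.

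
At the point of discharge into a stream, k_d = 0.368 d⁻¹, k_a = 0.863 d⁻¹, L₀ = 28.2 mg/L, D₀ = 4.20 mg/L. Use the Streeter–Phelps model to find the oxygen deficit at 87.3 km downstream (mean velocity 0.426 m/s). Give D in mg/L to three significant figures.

D ≈ 6.59 mg/L

Travel time t = x/v = 87.3 km / (0.426 m/s) = 87300 m / 0.426 m/s = 204900 s = 2.372 d.
k_d L₀/(k_a−k_d) = 0.368×28.2/(0.863−0.368) = 10.38/0.4950 = 20.96 mg/L.
e^(−k_d t) = e^(−0.368×2.372) = 0.4178; e^(−k_a t) = e^(−0.863×2.372) = 0.1291.
D = 20.96 × (0.4178 − 0.1291) + 4.20 × 0.1291 = 6.051 + 0.5424 = 6.593 mg/L.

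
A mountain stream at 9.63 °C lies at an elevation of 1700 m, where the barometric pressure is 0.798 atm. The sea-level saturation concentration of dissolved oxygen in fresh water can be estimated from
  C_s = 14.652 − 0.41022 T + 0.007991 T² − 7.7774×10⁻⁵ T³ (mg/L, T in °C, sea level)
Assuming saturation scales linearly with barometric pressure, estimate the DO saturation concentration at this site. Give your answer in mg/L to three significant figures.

At sea level: C_s = 14.652 − 0.41022×9.63 + 0.007991×9.63² − 7.7774×10⁻⁵×9.63³ = 11.37 mg/L.
Pressure correction: C_s' = 11.37 × 0.798 = 9.076 mg/L.

C_s ≈ 9.08 mg/L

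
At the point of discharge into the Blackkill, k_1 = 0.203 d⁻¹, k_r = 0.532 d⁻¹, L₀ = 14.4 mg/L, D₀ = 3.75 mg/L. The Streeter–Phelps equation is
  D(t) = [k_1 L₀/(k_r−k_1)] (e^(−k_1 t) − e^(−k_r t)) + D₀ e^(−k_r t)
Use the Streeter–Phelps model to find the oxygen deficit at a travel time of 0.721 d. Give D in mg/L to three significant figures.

D ≈ 4.18 mg/L

k_1 L₀/(k_r−k_1) = 0.203×14.4/(0.532−0.203) = 2.923/0.3290 = 8.885 mg/L.
e^(−k_1 t) = e^(−0.203×0.7210) = 0.8638; e^(−k_r t) = e^(−0.532×0.7210) = 0.6814.
D = 8.885 × (0.8638 − 0.6814) + 3.75 × 0.6814 = 1.621 + 2.555 = 4.176 mg/L.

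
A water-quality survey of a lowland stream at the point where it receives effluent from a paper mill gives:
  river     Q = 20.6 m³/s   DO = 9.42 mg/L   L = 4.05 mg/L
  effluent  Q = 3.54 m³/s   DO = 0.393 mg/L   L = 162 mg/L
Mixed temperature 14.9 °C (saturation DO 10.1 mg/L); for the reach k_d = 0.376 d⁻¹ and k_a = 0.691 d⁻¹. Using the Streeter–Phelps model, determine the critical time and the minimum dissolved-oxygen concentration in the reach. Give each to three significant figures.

Mixed DO = (20.6×9.42 + 3.54×0.393)/(20.6+3.54) = 195.4/24.14 = 8.096 mg/L.
Mixed L₀ = (20.6×4.05 + 3.54×162)/(24.14) = 656.9/24.14 = 27.21 mg/L.
Initial deficit D₀ = C_s − DO₀ = 10.1 − 8.096 = 2.004 mg/L.
t_c = (1/0.3150) ln[(0.691/0.376)(1 − 2.004×0.3150/(0.376×27.21))] = 3.175 × ln(1.724) = 1.730 d.
D_c = (0.376/0.691) × 27.21 × e^(−0.376×1.730) = 0.5441 × 27.21 × 0.5218 = 7.727 mg/L.
Minimum DO = 10.1 − 7.727 = 2.373 mg/L.

t_c ≈ 1.73 d; minimum DO ≈ 2.37 mg/L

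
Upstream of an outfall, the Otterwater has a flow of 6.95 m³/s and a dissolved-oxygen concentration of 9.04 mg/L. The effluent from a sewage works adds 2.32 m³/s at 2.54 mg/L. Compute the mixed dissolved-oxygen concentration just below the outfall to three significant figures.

7.41 mg/L

Flow-weighted mixing: C = (Q_r C_r + Q_w C_w)/(Q_r + Q_w)
= (6.95×9.04 + 2.32×2.54)/(6.95 + 2.32) = 68.72/9.270 = 7.413 mg/L.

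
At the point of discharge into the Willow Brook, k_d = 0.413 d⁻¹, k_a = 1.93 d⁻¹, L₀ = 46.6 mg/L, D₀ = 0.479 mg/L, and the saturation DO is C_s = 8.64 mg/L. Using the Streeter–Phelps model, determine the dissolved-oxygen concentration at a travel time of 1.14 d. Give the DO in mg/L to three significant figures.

DO ≈ 2.07 mg/L

k_d L₀/(k_a−k_d) = 0.413×46.6/(1.93−0.413) = 19.25/1.517 = 12.69 mg/L.
e^(−k_d t) = e^(−0.413×1.140) = 0.6245; e^(−k_a t) = e^(−1.93×1.140) = 0.1108.
D = 12.69 × (0.6245 − 0.1108) + 0.479 × 0.1108 = 6.517 + 0.05306 = 6.570 mg/L.
DO = C_s − D = 8.64 − 6.570 = 2.070 mg/L.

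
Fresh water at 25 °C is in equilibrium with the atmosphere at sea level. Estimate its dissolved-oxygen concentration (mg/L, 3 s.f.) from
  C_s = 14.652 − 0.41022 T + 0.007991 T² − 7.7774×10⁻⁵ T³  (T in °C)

C_s ≈ 8.18 mg/L

C_s = 14.652 − 0.41022×25 + 0.007991×25² − 7.7774×10⁻⁵×25³ = 8.176 mg/L.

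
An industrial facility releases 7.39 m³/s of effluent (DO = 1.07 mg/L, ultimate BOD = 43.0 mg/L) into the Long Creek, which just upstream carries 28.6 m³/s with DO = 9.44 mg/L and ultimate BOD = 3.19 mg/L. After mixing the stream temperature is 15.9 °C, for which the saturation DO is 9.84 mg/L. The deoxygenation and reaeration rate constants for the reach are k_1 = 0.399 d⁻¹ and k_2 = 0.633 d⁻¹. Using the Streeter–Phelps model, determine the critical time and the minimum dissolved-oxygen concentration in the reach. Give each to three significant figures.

t_c ≈ 1.48 d; minimum DO ≈ 5.87 mg/L

Mixed DO = (28.6×9.44 + 7.39×1.07)/(28.6+7.39) = 277.9/35.99 = 7.721 mg/L.
Mixed L₀ = (28.6×3.19 + 7.39×43.0)/(35.99) = 409.0/35.99 = 11.36 mg/L.
Initial deficit D₀ = C_s − DO₀ = 9.84 − 7.721 = 2.119 mg/L.
t_c = (1/0.2340) ln[(0.633/0.399)(1 − 2.119×0.2340/(0.399×11.36))] = 4.274 × ln(1.413) = 1.477 d.
D_c = (0.399/0.633) × 11.36 × e^(−0.399×1.477) = 0.6303 × 11.36 × 0.5546 = 3.973 mg/L.
Minimum DO = 9.84 − 3.973 = 5.867 mg/L.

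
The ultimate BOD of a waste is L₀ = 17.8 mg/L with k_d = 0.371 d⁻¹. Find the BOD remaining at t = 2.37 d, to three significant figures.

L_t = L₀ e^(−k_d t) = 17.8 × e^(−0.371×2.37) = 17.8 × 0.4151 = 7.389 mg/L.

L ≈ 7.39 mg/L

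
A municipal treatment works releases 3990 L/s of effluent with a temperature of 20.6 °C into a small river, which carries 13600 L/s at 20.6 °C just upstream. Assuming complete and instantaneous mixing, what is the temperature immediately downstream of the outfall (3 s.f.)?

20.6 °C

Flow-weighted mixing: C = (Q_r C_r + Q_w C_w)/(Q_r + Q_w)
= (13600×20.6 + 3990×20.6)/(13600 + 3990) = 362400/17590 = 20.60 °C.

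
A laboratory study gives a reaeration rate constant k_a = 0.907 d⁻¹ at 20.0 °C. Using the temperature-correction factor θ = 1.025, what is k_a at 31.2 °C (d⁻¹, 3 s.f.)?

k_a ≈ 1.20 d⁻¹

k_a(T₂) = k_a(T₁) · θ^(T₂−T₁) = 0.907 × 1.025^(31.2−20.0)
= 0.907 × 1.025^11.2 = 0.907 × 1.319 = 1.196 d⁻¹.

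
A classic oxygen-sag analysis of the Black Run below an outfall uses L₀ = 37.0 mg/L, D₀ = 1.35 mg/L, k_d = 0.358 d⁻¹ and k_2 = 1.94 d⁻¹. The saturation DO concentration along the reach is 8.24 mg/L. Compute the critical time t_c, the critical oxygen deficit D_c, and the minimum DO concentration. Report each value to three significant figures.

t_c = [1/(k_2−k_d)] ln[(k_2/k_d)(1 − D₀(k_2−k_d)/(k_d L₀))]
= [1/(1.94−0.358)] ln[(1.94/0.358)(1 − 1.35×1.582/(0.358×37.0))]
= (1/1.582) ln[5.419 × 0.8388] = 0.6321 × ln(4.545) = 0.6321 × 1.514 = 0.9571 d.
L(t_c) = L₀ e^(−k_d t_c) = 37.0 × 0.7099 = 26.27 mg/L, and at the critical point k_2 D_c = k_d L, so D_c = (0.358/1.94) × 26.27 = 4.847 mg/L.
Minimum DO = C_s − D_c = 8.24 − 4.847 = 3.393 mg/L.

t_c ≈ 0.957 d; D_c ≈ 4.85 mg/L; min DO ≈ 3.39 mg/L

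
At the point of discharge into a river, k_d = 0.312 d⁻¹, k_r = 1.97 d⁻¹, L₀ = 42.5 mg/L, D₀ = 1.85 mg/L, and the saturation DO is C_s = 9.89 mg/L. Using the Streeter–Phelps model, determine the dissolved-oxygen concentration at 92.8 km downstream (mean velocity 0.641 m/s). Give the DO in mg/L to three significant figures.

Travel time t = x/v = 92.8 km / (0.641 m/s) = 92800 m / 0.641 m/s = 144800 s = 1.676 d.
k_d L₀/(k_r−k_d) = 0.312×42.5/(1.97−0.312) = 13.26/1.658 = 7.998 mg/L.
e^(−k_d t) = e^(−0.312×1.676) = 0.5929; e^(−k_r t) = e^(−1.97×1.676) = 0.03685.
D = 7.998 × (0.5929 − 0.03685) + 1.85 × 0.03685 = 4.447 + 0.06817 = 4.515 mg/L.
DO = C_s − D = 9.89 − 4.515 = 5.375 mg/L.

DO ≈ 5.38 mg/L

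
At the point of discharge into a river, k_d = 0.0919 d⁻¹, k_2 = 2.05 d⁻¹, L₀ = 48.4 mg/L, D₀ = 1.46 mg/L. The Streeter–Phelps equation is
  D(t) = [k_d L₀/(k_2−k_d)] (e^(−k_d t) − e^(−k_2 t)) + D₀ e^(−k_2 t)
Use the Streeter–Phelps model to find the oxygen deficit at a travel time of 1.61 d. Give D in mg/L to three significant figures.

D ≈ 1.93 mg/L

k_d L₀/(k_2−k_d) = 0.0919×48.4/(2.05−0.0919) = 4.448/1.958 = 2.272 mg/L.
e^(−k_d t) = e^(−0.0919×1.610) = 0.8625; e^(−k_2 t) = e^(−2.05×1.610) = 0.03686.
D = 2.272 × (0.8625 − 0.03686) + 1.46 × 0.03686 = 1.875 + 0.05382 = 1.929 mg/L.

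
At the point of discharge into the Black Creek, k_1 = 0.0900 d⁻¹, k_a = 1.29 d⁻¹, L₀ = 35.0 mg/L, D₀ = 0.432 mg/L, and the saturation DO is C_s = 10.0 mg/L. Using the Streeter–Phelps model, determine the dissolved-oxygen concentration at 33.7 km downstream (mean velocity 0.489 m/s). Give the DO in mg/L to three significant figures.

DO ≈ 8.34 mg/L

Travel time t = x/v = 33.7 km / (0.489 m/s) = 33700 m / 0.489 m/s = 68920 s = 0.7976 d.
k_1 L₀/(k_a−k_1) = 0.0900×35.0/(1.29−0.0900) = 3.150/1.200 = 2.625 mg/L.
e^(−k_1 t) = e^(−0.0900×0.7976) = 0.9307; e^(−k_a t) = e^(−1.29×0.7976) = 0.3574.
D = 2.625 × (0.9307 − 0.3574) + 0.432 × 0.3574 = 1.505 + 0.1544 = 1.659 mg/L.
DO = C_s − D = 10.0 − 1.659 = 8.341 mg/L.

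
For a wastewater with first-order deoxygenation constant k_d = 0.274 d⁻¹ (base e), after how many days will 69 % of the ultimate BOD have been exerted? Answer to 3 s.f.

t ≈ 4.27 d

y/L₀ = 1 − e^(−k_d t) = 0.69 ⇒ e^(−k_d t) = 0.310
t = −ln(0.310) / 0.274 = 1.171 / 0.274 = 4.274 d.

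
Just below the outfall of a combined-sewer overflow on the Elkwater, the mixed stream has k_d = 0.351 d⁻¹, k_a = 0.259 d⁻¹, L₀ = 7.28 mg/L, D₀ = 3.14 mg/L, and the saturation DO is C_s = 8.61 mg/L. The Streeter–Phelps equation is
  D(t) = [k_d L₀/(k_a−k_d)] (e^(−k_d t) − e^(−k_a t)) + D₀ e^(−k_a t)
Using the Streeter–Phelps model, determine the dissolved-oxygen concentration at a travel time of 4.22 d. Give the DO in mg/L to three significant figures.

k_d L₀/(k_a−k_d) = 0.351×7.28/(0.259−0.351) = 2.555/-0.09200 = -27.77 mg/L.
e^(−k_d t) = e^(−0.351×4.220) = 0.2274; e^(−k_a t) = e^(−0.259×4.220) = 0.3352.
D = -27.77 × (0.2274 − 0.3352) + 3.14 × 0.3352 = 2.996 + 1.053 = 4.048 mg/L.
DO = C_s − D = 8.61 − 4.048 = 4.562 mg/L.

DO ≈ 4.56 mg/L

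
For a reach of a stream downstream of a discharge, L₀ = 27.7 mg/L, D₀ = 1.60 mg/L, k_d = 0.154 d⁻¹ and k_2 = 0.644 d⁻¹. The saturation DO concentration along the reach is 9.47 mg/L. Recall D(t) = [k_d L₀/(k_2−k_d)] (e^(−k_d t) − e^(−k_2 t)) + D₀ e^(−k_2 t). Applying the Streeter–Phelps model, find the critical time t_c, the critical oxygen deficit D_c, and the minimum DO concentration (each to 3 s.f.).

With k_2/k_d = 4.182 and 1 − D₀(k_2−k_d)/(k_d L₀) = 0.8162,
t_c = ln(4.182 × 0.8162) / (0.644 − 0.154) = ln(3.413) / 0.4900 = 1.228/0.4900 = 2.505 d.
L(t_c) = L₀ e^(−k_d t_c) = 27.7 × 0.6799 = 18.83 mg/L, and at the critical point k_2 D_c = k_d L, so D_c = (0.154/0.644) × 18.83 = 4.503 mg/L.
Minimum DO = C_s − D_c = 9.47 − 4.503 = 4.967 mg/L.

t_c ≈ 2.51 d; D_c ≈ 4.50 mg/L; min DO ≈ 4.97 mg/L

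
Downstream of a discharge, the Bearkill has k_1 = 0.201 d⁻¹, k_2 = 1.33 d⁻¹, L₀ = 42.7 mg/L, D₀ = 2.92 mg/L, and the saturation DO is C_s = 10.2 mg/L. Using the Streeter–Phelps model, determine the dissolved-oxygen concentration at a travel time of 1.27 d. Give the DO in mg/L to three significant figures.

k_1 L₀/(k_2−k_1) = 0.201×42.7/(1.33−0.201) = 8.583/1.129 = 7.602 mg/L.
e^(−k_1 t) = e^(−0.201×1.270) = 0.7747; e^(−k_2 t) = e^(−1.33×1.270) = 0.1847.
D = 7.602 × (0.7747 − 0.1847) + 2.92 × 0.1847 = 4.485 + 0.5393 = 5.025 mg/L.
DO = C_s − D = 10.2 − 5.025 = 5.175 mg/L.

DO ≈ 5.18 mg/L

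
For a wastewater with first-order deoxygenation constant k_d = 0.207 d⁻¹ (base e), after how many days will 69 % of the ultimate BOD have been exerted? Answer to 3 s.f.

t ≈ 5.66 d

y/L₀ = 1 − e^(−k_d t) = 0.69 ⇒ e^(−k_d t) = 0.310
t = −ln(0.310) / 0.207 = 1.171 / 0.207 = 5.658 d.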